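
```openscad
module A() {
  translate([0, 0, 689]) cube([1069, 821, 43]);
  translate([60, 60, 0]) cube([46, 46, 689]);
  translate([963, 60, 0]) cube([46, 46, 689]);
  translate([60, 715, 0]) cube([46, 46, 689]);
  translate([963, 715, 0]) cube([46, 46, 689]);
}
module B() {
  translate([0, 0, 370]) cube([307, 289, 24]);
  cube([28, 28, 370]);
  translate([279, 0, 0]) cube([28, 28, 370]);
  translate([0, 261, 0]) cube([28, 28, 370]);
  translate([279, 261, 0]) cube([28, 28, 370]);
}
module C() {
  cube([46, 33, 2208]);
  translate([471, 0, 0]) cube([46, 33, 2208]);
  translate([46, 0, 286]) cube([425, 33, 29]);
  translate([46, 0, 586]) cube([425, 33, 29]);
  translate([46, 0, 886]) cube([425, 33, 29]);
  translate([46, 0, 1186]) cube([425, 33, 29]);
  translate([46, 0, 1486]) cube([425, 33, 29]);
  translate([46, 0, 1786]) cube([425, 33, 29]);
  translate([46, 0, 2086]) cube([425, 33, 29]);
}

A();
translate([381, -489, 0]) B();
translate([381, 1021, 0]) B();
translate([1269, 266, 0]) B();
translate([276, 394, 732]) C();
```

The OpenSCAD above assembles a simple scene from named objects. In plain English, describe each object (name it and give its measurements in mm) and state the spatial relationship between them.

A is a rectangular dining table. The top is 1069×821×43 mm with its upper surface at z = 732 mm. It stands on four 46×46 mm square legs, each inset 60 mm from the nearest pair of top edges, running from the floor to the underside of the top.

B is a four-legged stool. The seat is 307×289 mm, 24 mm thick, top at z = 394 mm. It stands on four square legs, each 28×28 mm in cross-section, from z = 0 to the seat underside, each flush with a corner of the seat.

C is a straight ladder. Two 46×33 mm vertical rails, 2208 mm tall, stand 517 mm apart (outside-to-outside) with their front faces coplanar on the −y side. 7 rungs, each 33 mm deep and 29 mm tall, span between the inner faces of the rails, front faces flush with the rails. The lowest rung's underside is at z = 286 mm and rungs are spaced 300 mm apart (underside to underside).

Three stools sit around the table at the −y, +y, +x sides. The ladder is on top of the table, centred.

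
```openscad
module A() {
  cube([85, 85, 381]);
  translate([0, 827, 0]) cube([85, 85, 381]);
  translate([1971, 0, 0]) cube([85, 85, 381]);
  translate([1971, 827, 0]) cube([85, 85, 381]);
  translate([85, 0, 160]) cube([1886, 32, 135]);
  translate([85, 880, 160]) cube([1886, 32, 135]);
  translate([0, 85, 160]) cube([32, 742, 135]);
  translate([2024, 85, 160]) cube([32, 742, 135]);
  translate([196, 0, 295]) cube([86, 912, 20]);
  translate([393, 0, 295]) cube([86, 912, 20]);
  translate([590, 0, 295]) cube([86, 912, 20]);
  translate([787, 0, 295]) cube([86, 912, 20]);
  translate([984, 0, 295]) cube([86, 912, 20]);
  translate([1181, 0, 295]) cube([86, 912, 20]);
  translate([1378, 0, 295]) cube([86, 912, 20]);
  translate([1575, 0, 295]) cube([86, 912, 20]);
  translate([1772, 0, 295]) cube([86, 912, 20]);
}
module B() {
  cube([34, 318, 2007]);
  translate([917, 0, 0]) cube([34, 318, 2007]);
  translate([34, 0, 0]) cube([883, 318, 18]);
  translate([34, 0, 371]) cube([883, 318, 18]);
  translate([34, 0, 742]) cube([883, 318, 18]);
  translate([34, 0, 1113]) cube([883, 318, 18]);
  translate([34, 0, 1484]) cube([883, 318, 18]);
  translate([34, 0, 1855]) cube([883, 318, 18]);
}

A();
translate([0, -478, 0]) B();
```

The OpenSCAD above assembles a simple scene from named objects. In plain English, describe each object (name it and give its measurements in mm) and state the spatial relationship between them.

A is a bed frame 2056 mm long (x) by 912 mm wide (y). Four 85×85 mm corner posts, 381 mm tall, at the corners of the footprint. Four rails of 32 mm thickness and 135 mm height run between adjacent posts with their undersides at z = 160 mm, their outer faces flush with the outside of the frame (the two x-running rails run between the posts' inner faces; the two y-running rails run between the posts' inner faces). 9 slats, each 86 mm wide (x) and 20 mm thick, lie across the top of the two x-running rails, running the full 912 mm width of the frame in y; the slats are evenly spaced along x between the inner faces of the end posts with equal gaps (rounded down to the nearest mm) at the −x end and between each pair — any rounding remainder accumulates at the +x end.

B is a bookshelf 951 mm wide overall, 318 mm deep and 2007 mm tall. The two sides are 34 mm thick vertical panels. 6 horizontal shelves of 18 mm thickness span between the inner faces of the sides; the lowest shelf sits on the floor and shelves are stacked with a clear vertical gap of 353 mm between each pair.

The bookshelf is on the floor beside the bed frame on its −y side.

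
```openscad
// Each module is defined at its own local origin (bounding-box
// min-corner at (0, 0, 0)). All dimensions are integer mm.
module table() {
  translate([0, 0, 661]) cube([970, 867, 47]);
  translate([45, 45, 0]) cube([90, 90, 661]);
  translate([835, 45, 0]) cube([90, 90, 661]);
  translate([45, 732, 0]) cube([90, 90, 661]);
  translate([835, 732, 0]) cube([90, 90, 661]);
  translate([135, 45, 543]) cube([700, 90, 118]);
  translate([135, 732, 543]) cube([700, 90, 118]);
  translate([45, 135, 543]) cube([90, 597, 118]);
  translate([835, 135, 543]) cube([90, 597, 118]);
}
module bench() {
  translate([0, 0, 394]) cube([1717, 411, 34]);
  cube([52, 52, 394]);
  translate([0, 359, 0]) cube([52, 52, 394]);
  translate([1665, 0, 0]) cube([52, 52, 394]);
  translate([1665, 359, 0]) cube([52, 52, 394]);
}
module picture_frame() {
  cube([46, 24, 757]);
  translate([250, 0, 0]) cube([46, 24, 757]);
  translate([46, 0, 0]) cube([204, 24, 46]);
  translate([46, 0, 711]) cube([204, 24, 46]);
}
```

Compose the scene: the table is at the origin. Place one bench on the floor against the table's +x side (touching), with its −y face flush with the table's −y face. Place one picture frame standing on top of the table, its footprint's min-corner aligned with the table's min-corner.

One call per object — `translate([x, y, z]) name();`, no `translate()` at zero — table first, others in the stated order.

table();
translate([970, 0, 0]) bench();
translate([0, 0, 708]) picture_frame();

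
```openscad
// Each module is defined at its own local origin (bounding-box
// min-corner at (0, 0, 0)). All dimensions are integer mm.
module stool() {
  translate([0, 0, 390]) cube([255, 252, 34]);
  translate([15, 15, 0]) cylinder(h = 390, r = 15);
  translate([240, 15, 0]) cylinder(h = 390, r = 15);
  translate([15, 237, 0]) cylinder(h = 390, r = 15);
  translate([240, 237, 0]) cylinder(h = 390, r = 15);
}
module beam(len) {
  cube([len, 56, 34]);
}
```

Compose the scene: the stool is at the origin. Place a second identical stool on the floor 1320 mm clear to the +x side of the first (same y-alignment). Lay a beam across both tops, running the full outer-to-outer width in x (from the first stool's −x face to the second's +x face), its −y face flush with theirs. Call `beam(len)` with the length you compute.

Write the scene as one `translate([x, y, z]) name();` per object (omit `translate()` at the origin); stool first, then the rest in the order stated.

stool();
translate([1575, 0, 0]) stool();
translate([0, 0, 424]) beam(1830);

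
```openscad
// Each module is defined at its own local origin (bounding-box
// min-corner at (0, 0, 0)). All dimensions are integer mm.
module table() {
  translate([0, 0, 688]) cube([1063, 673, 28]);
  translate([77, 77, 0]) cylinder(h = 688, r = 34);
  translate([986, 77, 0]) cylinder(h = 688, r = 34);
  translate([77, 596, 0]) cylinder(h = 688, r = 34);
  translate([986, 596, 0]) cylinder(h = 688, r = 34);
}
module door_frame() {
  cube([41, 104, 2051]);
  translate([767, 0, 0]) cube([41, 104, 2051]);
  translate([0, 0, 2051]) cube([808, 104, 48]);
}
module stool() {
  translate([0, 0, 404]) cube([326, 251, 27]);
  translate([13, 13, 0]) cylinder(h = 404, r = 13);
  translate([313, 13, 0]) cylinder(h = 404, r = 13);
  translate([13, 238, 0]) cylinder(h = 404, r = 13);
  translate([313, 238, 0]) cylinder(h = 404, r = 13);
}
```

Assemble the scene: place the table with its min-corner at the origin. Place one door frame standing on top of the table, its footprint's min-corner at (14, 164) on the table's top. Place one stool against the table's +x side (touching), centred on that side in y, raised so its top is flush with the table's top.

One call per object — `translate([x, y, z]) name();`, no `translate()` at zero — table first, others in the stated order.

table();
translate([14, 164, 716]) door_frame();
translate([1063, 211, 285]) stool();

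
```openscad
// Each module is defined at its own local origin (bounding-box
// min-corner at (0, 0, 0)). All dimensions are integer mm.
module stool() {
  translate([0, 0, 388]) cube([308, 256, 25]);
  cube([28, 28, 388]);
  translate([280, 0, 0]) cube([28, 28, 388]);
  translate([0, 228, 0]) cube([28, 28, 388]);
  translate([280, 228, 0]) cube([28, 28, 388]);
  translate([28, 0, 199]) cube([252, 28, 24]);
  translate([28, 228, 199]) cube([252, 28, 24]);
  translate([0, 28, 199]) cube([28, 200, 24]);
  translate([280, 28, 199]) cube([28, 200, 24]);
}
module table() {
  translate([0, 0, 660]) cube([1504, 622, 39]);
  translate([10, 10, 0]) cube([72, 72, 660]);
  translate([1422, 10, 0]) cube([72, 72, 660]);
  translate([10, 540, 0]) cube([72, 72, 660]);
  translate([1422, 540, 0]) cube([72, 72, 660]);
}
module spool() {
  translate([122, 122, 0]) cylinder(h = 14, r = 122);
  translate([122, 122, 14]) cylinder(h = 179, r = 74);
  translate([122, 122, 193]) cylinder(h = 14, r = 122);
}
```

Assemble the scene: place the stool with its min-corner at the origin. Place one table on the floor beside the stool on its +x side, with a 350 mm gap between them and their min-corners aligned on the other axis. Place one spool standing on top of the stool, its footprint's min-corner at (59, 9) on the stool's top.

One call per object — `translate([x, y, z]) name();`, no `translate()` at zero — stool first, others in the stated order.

stool();
translate([658, 0, 0]) table();
translate([59, 9, 413]) spool();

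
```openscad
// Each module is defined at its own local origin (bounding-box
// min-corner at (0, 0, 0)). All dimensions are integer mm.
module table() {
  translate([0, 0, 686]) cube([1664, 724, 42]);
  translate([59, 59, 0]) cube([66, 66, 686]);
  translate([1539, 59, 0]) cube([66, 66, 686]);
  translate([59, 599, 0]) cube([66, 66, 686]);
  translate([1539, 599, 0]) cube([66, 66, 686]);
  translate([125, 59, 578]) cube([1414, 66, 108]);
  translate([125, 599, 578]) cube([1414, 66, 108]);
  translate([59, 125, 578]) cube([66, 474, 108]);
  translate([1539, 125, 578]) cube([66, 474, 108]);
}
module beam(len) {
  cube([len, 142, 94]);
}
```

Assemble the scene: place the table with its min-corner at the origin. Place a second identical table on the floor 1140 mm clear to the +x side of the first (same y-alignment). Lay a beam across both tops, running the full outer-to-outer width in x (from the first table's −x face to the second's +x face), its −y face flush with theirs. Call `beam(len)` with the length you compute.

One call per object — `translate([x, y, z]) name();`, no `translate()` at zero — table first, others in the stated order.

table();
translate([2804, 0, 0]) table();
translate([0, 0, 728]) beam(4468);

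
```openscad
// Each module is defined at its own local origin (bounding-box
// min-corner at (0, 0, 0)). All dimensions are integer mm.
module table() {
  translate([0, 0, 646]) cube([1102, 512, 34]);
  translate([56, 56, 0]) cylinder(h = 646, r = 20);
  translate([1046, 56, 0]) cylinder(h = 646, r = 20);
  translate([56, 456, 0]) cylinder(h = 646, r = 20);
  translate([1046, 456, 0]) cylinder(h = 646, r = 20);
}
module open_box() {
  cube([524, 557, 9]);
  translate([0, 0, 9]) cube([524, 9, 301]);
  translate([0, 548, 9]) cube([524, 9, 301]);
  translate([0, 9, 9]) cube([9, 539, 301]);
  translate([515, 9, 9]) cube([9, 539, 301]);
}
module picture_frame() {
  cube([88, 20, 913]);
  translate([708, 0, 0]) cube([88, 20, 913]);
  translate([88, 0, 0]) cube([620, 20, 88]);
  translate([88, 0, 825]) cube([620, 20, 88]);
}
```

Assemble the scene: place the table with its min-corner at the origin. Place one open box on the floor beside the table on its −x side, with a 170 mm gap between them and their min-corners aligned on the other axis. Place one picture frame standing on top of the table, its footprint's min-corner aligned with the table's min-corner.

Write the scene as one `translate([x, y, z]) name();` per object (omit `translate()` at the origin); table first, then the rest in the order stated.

table();
translate([-694, 0, 0]) open_box();
translate([0, 0, 680]) picture_frame();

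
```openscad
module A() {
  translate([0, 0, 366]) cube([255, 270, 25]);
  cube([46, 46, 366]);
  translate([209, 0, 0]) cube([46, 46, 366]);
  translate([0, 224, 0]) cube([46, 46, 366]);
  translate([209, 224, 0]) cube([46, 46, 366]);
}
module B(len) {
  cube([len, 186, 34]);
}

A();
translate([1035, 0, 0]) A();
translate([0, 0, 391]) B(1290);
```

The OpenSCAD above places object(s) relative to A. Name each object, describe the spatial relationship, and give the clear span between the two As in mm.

Second stool starts at x = 1035; first ends at x = 255; clear span = 1035 − 255 = 780 mm.

A is a stool. B is a beam. A beam spans the tops of two stools. The clear span between the two stools is 780 mm.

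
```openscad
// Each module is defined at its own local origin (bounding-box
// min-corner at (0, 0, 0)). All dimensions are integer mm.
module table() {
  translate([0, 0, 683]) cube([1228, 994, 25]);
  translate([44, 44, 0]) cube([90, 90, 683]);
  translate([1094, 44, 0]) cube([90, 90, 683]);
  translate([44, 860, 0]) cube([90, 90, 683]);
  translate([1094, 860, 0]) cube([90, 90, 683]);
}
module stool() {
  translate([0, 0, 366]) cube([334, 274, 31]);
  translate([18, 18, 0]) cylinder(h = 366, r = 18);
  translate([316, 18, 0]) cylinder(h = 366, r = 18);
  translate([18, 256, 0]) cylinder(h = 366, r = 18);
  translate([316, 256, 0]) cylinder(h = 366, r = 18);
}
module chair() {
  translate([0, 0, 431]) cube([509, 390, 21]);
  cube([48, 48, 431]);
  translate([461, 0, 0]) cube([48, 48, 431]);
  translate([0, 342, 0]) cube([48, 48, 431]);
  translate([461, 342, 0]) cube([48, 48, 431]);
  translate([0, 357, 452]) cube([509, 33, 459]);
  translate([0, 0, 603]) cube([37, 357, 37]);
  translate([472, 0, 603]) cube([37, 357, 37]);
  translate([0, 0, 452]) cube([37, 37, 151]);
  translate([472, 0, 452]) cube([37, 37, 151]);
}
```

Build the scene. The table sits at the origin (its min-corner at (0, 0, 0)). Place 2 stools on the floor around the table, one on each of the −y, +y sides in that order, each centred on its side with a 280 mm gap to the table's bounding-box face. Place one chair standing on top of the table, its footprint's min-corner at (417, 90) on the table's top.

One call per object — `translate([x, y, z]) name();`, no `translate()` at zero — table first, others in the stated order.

table();
translate([447, -554, 0]) stool();
translate([447, 1274, 0]) stool();
translate([417, 90, 708]) chair();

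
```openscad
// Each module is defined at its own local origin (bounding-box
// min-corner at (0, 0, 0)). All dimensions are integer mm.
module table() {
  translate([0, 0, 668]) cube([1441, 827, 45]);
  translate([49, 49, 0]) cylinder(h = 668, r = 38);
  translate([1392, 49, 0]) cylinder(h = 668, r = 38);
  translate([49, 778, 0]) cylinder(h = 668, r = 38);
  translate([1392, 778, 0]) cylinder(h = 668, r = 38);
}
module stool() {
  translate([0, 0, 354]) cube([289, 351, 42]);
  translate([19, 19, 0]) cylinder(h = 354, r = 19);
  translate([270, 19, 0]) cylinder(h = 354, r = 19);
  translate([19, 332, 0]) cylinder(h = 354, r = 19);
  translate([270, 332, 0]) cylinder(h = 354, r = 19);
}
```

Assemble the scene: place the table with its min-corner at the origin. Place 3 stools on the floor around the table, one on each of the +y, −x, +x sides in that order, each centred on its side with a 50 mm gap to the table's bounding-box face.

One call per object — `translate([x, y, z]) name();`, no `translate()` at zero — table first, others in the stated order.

table();
translate([576, 877, 0]) stool();
translate([-339, 238, 0]) stool();
translate([1491, 238, 0]) stool();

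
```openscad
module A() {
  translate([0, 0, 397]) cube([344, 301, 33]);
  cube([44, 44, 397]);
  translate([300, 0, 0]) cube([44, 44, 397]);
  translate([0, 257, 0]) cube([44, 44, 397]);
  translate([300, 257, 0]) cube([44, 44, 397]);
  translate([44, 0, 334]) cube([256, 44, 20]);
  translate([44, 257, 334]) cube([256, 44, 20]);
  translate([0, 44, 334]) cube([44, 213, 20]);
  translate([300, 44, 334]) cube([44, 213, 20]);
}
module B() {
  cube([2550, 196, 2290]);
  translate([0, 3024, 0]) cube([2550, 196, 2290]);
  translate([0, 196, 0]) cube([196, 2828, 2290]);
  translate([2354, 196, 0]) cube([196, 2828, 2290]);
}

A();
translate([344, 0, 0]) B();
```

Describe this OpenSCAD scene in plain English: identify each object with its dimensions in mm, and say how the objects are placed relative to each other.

A is a four-legged stool. The seat is a 344×301×33 mm slab whose top surface is at z = 430 mm; four square legs, each 44×44 mm in cross-section, run from the floor (z = 0) to the underside of the seat, each flush with a corner of the seat. Four stretchers, 44 mm wide and 20 mm tall, connect adjacent legs with their undersides at z = 334 mm, each running between the inner faces of the legs it joins and aligned with the legs' outer faces on the other axis.

B is the wall frame of a small rectangular building: four walls, each 2290 mm tall and 196 mm thick, enclosing a footprint 2550 mm (x) by 3220 mm (y) outside-to-outside, with no floor or roof. The front and back walls (the −y and +y sides) span the full width; the two side walls fit between them.

The house frame is against the stool's +x side, with their −y faces flush.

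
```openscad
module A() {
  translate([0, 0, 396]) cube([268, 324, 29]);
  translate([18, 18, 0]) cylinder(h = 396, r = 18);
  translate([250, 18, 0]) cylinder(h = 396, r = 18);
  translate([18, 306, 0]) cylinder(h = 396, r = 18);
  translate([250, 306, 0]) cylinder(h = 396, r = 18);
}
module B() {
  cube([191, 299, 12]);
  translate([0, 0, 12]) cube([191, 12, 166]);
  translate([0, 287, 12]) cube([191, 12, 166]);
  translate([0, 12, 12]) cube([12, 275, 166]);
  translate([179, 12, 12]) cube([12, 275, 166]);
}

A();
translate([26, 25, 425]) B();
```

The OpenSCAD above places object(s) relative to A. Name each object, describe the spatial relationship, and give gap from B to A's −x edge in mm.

The open box's min-x is at 26; the stool's min-x is 0; gap = 26 mm.

A is a stool. B is an open box. The open box is on top of the stool. The gap from the open box to the stool's −x edge is 26 mm.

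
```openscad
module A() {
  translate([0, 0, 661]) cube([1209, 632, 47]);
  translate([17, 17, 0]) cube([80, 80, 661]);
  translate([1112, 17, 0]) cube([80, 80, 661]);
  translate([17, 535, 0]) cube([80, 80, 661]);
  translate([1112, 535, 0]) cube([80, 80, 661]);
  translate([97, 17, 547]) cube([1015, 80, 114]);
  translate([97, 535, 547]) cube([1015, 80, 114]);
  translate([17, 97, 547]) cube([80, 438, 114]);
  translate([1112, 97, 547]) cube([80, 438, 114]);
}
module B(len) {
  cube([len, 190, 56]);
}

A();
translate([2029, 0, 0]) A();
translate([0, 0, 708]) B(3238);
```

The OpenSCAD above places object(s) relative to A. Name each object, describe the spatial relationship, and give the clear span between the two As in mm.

A is a table. B is a beam. A beam spans the tops of two tables. The clear span between the two tables is 820 mm.

Second table starts at x = 2029; first ends at x = 1209; clear span = 2029 − 1209 = 820 mm.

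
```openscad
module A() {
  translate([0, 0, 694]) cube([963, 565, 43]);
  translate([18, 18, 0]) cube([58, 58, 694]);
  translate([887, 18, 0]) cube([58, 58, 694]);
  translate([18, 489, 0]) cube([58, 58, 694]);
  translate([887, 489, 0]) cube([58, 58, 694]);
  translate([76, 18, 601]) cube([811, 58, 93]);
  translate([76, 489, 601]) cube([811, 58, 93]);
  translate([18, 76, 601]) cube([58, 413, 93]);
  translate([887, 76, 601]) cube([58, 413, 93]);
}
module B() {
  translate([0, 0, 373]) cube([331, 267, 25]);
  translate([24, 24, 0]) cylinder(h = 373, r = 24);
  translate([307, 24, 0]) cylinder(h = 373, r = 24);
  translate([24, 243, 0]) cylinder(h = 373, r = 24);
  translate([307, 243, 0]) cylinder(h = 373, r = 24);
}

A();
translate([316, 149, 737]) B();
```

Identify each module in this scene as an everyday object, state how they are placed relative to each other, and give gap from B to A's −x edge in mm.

The stool's min-x is at 316; the table's min-x is 0; gap = 316 mm.

A is a table. B is a stool. The stool is on top of the table, centred. The gap from the stool to the table's −x edge is 316 mm.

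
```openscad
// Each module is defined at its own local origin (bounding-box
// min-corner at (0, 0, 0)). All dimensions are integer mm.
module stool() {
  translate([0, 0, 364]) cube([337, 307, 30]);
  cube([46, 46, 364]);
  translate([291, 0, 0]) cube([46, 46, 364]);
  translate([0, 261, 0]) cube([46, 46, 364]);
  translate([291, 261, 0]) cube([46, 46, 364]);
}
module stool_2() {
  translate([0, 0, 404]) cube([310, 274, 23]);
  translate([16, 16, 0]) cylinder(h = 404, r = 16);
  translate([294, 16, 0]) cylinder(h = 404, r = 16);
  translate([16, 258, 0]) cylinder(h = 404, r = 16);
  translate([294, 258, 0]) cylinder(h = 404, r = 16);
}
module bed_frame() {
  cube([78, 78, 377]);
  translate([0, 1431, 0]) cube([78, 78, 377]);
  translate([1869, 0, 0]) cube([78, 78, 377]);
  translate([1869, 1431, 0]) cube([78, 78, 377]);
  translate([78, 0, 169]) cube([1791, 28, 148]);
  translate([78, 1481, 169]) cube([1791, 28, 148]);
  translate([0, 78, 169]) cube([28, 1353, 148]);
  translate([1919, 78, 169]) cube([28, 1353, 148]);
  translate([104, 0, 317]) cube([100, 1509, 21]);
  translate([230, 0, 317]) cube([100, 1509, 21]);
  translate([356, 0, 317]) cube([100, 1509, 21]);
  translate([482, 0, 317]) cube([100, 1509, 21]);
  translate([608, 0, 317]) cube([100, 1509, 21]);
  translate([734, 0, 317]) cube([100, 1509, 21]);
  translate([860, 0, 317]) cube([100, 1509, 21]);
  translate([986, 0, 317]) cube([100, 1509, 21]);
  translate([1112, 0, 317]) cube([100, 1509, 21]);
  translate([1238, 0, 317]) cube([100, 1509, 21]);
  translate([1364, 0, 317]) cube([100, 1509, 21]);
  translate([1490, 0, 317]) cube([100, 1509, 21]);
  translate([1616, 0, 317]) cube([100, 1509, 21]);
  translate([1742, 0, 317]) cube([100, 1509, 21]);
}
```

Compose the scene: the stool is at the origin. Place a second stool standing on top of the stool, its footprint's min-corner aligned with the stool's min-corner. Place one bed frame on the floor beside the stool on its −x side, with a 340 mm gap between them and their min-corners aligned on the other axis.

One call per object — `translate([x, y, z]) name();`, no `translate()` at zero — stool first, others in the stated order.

stool();
translate([0, 0, 394]) stool_2();
translate([-2287, 0, 0]) bed_frame();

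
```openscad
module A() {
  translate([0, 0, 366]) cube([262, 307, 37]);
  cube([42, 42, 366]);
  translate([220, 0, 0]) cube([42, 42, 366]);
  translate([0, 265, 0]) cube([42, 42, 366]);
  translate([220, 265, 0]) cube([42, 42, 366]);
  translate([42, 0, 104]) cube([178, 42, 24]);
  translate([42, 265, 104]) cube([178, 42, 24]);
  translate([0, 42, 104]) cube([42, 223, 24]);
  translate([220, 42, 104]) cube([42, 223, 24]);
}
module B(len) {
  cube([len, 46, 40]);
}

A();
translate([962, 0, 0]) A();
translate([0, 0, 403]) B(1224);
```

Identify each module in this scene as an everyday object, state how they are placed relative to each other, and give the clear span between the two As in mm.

A is a stool. B is a beam. A beam spans the tops of two stools. The clear span between the two stools is 700 mm.

Second stool starts at x = 962; first ends at x = 262; clear span = 962 − 262 = 700 mm.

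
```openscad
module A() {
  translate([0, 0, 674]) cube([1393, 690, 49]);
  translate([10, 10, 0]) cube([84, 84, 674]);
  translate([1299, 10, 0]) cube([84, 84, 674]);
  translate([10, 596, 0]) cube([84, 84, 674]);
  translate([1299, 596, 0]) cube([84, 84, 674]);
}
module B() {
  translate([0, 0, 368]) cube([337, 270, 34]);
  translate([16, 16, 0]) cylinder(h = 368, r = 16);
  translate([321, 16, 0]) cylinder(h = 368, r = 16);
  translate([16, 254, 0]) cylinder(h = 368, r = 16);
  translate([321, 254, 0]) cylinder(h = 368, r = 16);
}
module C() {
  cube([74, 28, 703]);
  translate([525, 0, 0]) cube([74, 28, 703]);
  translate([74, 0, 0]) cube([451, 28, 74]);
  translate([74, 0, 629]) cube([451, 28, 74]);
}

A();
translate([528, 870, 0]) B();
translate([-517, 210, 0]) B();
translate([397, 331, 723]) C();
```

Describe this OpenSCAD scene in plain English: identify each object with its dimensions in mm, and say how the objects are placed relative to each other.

A is a table with a 1393×690 mm rectangular top, 49 mm thick, top surface at z = 723 mm, supported by four 84×84 mm square legs, each inset 10 mm from the nearest pair of top edges, running from the floor.

B is a four-legged stool. The seat is a 337×270×34 mm slab whose top surface is at z = 402 mm; four round legs, each 32 mm in diameter, run from the floor (z = 0) to the underside of the seat, each leg's axis is inset half a diameter from the nearest pair of seat edges (so the leg's bounding box is flush with the corner).

C is a picture frame with a 451×555 mm rectangular opening (x by z) and a uniform 74 mm border on every side. Frame depth is 28 mm along y. It is built from two vertical stiles running the full outside height and two horizontal rails spanning the gap between the stiles.

Two stools sit around the table at the +y, −x sides. The picture frame is on top of the table, centred.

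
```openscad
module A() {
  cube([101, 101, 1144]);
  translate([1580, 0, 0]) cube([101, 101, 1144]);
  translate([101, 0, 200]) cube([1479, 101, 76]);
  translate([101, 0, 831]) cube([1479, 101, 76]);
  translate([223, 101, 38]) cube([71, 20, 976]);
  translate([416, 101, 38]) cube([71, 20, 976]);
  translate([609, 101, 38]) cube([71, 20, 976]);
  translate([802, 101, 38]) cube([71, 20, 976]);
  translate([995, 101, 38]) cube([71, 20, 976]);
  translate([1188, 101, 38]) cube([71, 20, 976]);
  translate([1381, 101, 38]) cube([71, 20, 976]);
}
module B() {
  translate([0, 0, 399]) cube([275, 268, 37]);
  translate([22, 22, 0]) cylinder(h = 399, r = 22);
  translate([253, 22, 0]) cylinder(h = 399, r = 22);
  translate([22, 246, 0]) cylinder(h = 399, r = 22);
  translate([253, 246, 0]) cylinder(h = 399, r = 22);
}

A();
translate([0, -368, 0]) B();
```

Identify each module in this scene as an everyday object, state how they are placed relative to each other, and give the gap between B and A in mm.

The stool's nearest face is 100 mm from the fence section's −y face.

A is a fence section. B is a stool. The stool is on the floor beside the fence section on its −y side. The gap between the stool and the fence section is 100 mm.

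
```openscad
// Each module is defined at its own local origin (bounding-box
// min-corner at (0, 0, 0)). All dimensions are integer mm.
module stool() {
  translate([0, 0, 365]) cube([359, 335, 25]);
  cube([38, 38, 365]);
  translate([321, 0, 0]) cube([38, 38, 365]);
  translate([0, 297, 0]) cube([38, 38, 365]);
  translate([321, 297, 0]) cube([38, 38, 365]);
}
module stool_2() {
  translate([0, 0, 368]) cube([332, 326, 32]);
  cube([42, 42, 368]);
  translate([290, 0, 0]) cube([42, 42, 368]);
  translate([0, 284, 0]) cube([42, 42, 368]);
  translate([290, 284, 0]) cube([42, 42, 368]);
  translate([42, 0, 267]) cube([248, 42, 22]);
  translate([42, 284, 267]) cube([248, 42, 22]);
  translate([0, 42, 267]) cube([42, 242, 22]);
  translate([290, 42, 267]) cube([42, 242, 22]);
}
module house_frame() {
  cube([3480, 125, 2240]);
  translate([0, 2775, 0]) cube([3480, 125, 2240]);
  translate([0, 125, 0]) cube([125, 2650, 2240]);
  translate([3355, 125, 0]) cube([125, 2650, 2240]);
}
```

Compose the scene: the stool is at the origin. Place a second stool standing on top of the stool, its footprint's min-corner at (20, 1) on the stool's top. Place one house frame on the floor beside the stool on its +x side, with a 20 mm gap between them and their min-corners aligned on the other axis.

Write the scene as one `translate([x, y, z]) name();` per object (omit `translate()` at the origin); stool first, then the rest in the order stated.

stool();
translate([20, 1, 390]) stool_2();
translate([379, 0, 0]) house_frame();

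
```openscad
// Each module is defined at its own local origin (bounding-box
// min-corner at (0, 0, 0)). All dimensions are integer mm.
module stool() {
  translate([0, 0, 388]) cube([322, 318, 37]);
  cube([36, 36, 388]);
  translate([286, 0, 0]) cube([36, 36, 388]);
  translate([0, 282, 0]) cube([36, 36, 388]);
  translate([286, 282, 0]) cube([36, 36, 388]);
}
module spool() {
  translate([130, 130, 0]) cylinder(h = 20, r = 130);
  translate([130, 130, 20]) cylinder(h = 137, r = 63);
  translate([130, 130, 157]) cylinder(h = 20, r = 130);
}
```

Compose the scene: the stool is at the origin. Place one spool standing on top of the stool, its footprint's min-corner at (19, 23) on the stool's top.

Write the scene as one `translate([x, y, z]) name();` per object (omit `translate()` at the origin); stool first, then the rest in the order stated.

stool();
translate([19, 23, 425]) spool();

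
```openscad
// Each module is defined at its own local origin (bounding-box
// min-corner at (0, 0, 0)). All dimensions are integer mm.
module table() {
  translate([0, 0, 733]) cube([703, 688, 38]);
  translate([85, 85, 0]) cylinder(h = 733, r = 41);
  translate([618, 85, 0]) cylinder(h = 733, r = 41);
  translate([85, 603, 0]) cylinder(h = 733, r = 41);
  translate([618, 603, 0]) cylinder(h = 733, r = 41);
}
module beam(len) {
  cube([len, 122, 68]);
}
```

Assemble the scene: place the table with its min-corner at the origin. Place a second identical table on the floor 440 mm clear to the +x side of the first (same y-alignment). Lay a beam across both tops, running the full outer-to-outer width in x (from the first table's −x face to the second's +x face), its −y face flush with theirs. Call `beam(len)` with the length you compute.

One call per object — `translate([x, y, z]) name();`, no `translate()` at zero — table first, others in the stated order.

table();
translate([1143, 0, 0]) table();
translate([0, 0, 771]) beam(1846);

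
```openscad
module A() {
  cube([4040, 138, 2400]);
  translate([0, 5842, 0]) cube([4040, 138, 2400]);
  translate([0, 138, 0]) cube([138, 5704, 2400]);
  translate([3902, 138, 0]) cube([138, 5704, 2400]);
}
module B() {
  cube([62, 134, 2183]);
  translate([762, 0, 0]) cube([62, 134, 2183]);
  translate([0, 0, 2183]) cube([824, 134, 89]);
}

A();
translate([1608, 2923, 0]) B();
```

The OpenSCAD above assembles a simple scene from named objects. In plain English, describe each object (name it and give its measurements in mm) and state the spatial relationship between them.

A is the wall frame of a small rectangular building: four walls, each 2400 mm tall and 138 mm thick, enclosing a footprint 4040 mm (x) by 5980 mm (y) outside-to-outside, with no floor or roof. The front and back walls (the −y and +y sides) span the full width; the two side walls fit between them.

B is a door frame. The clear opening is 700 mm wide and 2183 mm high. Two 62 mm wide jambs, 134 mm deep, stand either side of the opening from the floor to the top of the opening. A 89 mm thick head sits across the top of both jambs, spanning the full outside width of the frame.

The door frame sits inside the house frame, centred.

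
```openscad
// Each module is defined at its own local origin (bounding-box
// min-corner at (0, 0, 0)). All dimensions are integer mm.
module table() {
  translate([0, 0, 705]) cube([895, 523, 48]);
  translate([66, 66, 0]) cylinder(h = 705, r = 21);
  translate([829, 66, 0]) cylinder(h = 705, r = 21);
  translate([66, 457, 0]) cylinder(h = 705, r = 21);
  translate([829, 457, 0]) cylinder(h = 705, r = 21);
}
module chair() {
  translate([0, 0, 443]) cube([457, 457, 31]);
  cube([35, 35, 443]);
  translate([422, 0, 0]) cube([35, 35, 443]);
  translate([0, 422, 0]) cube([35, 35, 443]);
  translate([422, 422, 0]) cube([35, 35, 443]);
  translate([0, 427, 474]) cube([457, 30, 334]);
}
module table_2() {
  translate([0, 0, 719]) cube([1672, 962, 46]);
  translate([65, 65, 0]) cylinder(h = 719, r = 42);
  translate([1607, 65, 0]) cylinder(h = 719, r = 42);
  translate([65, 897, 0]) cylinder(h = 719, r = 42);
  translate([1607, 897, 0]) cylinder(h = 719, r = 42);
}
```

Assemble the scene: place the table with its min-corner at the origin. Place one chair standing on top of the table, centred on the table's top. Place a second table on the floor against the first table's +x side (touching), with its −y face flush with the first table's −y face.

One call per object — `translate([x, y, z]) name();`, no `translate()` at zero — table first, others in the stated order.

table();
translate([219, 33, 753]) chair();
translate([895, 0, 0]) table_2();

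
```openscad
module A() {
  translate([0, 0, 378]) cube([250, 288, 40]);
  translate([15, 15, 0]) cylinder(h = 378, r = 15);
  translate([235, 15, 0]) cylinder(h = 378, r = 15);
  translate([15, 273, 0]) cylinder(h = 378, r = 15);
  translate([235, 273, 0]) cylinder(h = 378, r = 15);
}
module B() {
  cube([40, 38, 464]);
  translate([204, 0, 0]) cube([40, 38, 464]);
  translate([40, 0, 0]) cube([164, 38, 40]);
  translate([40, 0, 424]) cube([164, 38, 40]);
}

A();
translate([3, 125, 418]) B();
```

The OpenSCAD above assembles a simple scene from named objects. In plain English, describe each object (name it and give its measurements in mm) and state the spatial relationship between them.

A is a four-legged stool. The seat is 250×288 mm, 40 mm thick, top at z = 418 mm. It stands on four round legs, each 30 mm in diameter, from z = 0 to the seat underside, each leg's axis is inset half a diameter from the nearest pair of seat edges (so the leg's bounding box is flush with the corner).

B is a picture frame with a 164×384 mm rectangular opening (x by z) and a uniform 40 mm border on every side. Frame depth is 38 mm along y. It is built from two vertical stiles running the full outside height and two horizontal rails spanning the gap between the stiles.

The picture frame is on top of the stool, centred.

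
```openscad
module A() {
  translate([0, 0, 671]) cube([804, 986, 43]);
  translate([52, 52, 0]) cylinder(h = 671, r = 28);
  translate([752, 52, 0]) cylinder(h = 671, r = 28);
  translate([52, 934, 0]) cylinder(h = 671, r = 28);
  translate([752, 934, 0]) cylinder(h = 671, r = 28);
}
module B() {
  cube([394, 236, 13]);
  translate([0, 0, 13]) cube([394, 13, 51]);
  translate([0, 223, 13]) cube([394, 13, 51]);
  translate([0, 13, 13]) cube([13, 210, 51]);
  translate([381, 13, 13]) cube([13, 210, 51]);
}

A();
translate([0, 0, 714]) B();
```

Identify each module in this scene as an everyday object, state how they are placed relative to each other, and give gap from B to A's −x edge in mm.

The open box's min-x is at 0; the table's min-x is 0; gap = 0 mm.

A is a table. B is an open box. The open box is on top of the table. The gap from the open box to the table's −x edge is 0 mm.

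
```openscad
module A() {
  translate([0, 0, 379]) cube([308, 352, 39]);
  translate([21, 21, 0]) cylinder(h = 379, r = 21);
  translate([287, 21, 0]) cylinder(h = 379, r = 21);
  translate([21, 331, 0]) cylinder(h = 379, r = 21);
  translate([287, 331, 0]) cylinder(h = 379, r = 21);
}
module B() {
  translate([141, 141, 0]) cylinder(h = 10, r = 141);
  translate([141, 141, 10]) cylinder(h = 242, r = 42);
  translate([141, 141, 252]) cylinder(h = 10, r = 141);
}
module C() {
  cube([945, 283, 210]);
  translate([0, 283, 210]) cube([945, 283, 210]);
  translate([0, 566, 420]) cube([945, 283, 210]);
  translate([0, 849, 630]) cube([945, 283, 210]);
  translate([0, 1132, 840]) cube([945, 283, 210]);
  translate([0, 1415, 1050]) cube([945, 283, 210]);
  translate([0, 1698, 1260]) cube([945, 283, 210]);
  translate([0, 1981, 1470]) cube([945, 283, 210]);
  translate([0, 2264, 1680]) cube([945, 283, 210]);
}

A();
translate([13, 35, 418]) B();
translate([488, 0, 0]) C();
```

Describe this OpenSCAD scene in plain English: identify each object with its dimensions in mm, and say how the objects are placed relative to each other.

A is a four-legged stool. The seat is 308×352 mm, 39 mm thick, top at z = 418 mm. It stands on four round legs, each 42 mm in diameter, from z = 0 to the seat underside, each leg's axis is inset half a diameter from the nearest pair of seat edges (so the leg's bounding box is flush with the corner).

B is a spool: two coaxial disc flanges of radius 141 mm and thickness 10 mm, joined by a core cylinder of radius 42 mm and height 242 mm. The lower flange rests on z = 0 and the three cylinders share a vertical axis.

C is a run of 9 identical solid stair steps. Each tread is 945×283 mm and each step block is 210 mm high. Step 1 rests on the floor; step k is offset from step 1 by (k−1)×283 mm in y and (k−1)×210 mm in z.

The spool is on top of the stool, centred. The staircase is on the floor beside the stool on its +x side.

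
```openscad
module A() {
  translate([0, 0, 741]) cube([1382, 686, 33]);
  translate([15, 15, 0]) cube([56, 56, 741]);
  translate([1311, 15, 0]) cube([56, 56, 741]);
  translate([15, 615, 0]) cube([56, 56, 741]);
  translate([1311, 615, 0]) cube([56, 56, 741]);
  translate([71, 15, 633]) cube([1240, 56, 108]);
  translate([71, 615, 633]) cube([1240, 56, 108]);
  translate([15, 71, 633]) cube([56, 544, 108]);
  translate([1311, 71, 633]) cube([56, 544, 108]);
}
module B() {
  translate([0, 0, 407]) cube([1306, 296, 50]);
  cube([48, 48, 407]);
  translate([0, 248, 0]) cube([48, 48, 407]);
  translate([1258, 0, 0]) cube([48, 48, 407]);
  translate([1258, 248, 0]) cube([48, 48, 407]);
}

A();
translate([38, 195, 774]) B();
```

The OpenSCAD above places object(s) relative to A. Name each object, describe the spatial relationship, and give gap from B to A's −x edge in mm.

The bench's min-x is at 38; the table's min-x is 0; gap = 38 mm.

A is a table. B is a bench. The bench is on top of the table, centred. The gap from the bench to the table's −x edge is 38 mm.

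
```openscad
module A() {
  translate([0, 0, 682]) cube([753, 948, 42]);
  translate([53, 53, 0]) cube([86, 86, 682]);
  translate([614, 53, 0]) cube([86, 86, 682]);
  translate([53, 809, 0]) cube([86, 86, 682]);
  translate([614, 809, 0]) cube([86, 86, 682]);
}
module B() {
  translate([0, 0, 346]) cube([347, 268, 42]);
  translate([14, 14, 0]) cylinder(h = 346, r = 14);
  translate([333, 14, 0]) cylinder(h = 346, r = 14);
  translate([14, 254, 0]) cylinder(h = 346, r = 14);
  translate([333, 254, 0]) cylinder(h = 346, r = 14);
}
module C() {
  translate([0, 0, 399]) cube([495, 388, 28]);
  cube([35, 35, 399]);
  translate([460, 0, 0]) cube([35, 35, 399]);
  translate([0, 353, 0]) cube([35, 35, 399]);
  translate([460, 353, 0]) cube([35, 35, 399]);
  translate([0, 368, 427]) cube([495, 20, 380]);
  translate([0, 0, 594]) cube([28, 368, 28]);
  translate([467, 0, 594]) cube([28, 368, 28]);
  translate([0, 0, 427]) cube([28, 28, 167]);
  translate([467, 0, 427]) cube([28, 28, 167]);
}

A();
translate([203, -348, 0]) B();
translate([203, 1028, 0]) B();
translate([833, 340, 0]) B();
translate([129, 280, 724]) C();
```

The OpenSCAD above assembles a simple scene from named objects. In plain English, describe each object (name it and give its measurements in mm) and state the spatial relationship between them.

A is a table: top 753 mm (x) × 948 mm (y), 42 mm thick, upper face at z = 724 mm, on four 86×86 mm square legs, each inset 53 mm from the nearest pair of top edges, running from z = 0 to the bottom of the top.

B is a four-legged stool. The seat is 347×268 mm, 42 mm thick, top at z = 388 mm. It stands on four round legs, each 28 mm in diameter, from z = 0 to the seat underside, each leg's axis is inset half a diameter from the nearest pair of seat edges (so the leg's bounding box is flush with the corner).

C is a chair. The seat is a 495×388×28 mm slab with its top at z = 427 mm, on four 35×35 mm corner legs (flush with the seat edges, standing on z = 0). A flat backrest 20 mm thick, 380 mm tall, spans the full seat width and rises from the seat top along its +y edge, rear face flush with the rear of the seat. Two armrests of 28×28 mm section run along each side from the seat's front edge to the front of the backrest, top faces 195 mm above the seat top and outer faces flush with the seat's x-edges; a 28×28 mm post under the front of each armrest stands on the seat at the front corner.

Three stools sit around the table at the −y, +y, +x sides. The chair is on top of the table, centred.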